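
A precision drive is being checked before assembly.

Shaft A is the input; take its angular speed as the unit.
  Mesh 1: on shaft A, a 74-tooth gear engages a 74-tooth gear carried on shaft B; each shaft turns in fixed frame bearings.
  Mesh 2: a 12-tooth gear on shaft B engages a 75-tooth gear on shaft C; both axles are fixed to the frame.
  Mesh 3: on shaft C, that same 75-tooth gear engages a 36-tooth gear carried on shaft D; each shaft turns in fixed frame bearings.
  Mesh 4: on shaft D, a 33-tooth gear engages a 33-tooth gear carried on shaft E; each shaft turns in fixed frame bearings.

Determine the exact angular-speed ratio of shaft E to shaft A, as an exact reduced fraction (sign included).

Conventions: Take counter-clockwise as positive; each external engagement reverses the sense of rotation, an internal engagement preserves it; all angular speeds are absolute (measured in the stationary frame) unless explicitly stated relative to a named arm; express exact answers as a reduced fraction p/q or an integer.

1/3

class = fixed-axis compound train [4 meshes; 4 ratios multiply, 4 sense flips]
mesh 1 [74T→74T]: running ratio 1, sense −
mesh 2 [12T→75T]: running ratio 4/25, sense +
mesh 3 [75T→36T]: running ratio 1/3, sense −
mesh 4 [33T→33T]: running ratio 1/3, sense +
ω_out/ω_in = 1/3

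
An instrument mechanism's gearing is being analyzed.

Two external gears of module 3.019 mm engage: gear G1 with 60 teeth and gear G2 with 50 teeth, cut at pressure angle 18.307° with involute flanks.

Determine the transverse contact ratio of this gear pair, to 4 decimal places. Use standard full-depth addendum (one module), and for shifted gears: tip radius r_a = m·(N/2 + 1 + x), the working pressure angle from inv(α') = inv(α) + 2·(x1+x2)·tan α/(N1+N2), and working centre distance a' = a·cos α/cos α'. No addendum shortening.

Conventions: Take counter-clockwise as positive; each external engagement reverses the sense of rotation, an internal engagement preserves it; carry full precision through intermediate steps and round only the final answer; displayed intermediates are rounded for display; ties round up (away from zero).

topology: single-mesh involute geometry — m = 3.019, 60T/50T pair
base radii: r_b1 = 85.985990, r_b2 = 71.654992
tip radii: r_a1 = 93.589000, r_a2 = 78.494000
no profile shift: α' = α, a' = a
action lengths: √(r_a1²−r_b1²) = 36.950106, √(r_a2²−r_b2²) = 32.044815
base pitch p_b = π·m·cos α = 9.004432
CR = (36.950106 + 32.044815 − 166.045000·sin 18.30700°)/9.004432 = 1.870055
contact ratio ≈ 1.8701

1.8701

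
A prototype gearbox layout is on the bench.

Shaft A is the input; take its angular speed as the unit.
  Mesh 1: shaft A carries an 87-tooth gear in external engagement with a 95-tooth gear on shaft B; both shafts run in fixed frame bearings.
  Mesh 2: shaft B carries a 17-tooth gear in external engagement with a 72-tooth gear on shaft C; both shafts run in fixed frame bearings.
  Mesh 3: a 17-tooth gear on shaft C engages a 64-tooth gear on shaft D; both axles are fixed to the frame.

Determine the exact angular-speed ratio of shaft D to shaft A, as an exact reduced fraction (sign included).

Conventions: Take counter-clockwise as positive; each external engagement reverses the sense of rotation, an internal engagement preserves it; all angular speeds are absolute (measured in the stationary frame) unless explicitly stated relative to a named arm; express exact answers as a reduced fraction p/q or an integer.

class = fixed-axis compound train [3 meshes; 3 ratios multiply, 3 sense flips]
mesh 1 [87T→95T]: running ratio 87/95, sense −
mesh 2 [17T→72T]: running ratio 493/2280, sense +
mesh 3 [17T→64T]: running ratio 8381/145920, sense −
ω_out/ω_in = -8381/145920

-8381/145920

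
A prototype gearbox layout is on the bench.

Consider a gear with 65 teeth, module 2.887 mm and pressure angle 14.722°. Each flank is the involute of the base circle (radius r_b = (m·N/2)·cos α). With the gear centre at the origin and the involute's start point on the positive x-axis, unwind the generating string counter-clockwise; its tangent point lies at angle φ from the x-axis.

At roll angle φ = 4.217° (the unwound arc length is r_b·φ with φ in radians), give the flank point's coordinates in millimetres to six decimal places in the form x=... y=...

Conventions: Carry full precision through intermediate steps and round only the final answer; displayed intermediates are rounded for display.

x=90.992624 y=0.012054

class = single-mesh tooth geometry [base-circle involute, m = 2.887, 65T]
pitch radius r_p = m·N/2 = 2.887·65/2 = 93.827500
base radius r_b = r_p·cos α = 93.827500·cos 14.722° = 90.747166
roll angle φ = 4.217° = 0.07360053 rad
x = r_b·(cos φ + φ·sin φ) = 90.992624
y = r_b·(sin φ − φ·cos φ) = 0.012054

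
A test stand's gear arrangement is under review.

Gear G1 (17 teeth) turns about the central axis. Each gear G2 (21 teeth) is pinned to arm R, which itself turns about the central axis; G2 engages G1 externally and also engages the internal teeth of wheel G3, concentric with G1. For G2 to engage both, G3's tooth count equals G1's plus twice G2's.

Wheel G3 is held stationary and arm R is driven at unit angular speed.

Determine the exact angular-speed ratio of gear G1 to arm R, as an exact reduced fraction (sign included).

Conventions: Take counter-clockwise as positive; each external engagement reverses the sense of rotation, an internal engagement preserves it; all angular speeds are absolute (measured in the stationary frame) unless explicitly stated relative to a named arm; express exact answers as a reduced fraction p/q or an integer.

76/17

class = planetary set [G3 = 17+2·21 = 59; Willis about the carrier]
ring teeth: 17 + 2·21 = 59
17(ω_sun−ω_arm) = −59(ω_ring−ω_arm),  ω_ring = 0, ω_arm = 1
ω_sun = 1 − (59/17)(0−1) = 76/17
ω_out/ω_in = 76/17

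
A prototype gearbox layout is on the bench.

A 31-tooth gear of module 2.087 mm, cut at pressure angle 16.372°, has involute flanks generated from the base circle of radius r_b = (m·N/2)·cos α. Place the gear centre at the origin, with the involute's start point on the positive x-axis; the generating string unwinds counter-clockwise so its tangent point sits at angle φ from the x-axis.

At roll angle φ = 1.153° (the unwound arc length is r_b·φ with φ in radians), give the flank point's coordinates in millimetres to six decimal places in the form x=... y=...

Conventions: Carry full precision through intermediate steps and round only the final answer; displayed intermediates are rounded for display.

x=31.043112 y=0.000084

topology: single-mesh involute geometry — m = 2.087, N = 31
pitch radius r_p = m·N/2 = 2.087·31/2 = 32.348500
base radius r_b = r_p·cos α = 32.348500·cos 16.372° = 31.036828
roll angle φ = 1.153° = 0.02012365 rad
x = r_b·(cos φ + φ·sin φ) = 31.043112
y = r_b·(sin φ − φ·cos φ) = 0.000084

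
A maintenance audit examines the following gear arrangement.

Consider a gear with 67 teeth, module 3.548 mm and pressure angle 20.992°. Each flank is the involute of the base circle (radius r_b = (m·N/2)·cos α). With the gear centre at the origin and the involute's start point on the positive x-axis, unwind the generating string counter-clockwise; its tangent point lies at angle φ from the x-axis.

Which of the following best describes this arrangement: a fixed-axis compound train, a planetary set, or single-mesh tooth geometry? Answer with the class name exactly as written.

topology: single-mesh involute geometry — m = 3.548, N = 67
classification: single-mesh tooth geometry

single-mesh tooth geometry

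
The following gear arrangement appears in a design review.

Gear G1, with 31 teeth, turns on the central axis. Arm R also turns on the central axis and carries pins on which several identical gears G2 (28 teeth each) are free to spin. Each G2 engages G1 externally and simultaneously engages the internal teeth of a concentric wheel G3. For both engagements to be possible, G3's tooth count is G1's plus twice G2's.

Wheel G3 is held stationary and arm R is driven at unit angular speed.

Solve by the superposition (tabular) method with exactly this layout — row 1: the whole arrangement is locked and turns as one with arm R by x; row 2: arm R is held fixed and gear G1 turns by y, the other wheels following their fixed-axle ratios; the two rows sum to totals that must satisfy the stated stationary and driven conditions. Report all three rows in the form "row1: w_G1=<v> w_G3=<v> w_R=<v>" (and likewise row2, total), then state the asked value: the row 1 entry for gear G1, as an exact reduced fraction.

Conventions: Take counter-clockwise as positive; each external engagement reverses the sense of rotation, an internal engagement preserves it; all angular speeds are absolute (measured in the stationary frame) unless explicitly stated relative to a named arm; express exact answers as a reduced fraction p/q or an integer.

planetary set (31T centre, 28T on arm, 87T internal) — Willis relation
row 1: whole set turns with the arm by x
superposition row 2 [arm held]: sun y, ring −(31/87)·y, arm 0
boundary: total ω_ring = x − (31/87)·y = 0 and total ω_arm = x = 1  ⇒  y = 87/31, x = 1
row 2 ring = −(31/87)·87/31 = -1
totals (row 1 + row 2): sun 1 + 87/31 = 118/31, ring 1 + (-1) = 0, arm 1 + 0 = 1
asked cell (row1, sun) = 1

row1: w_G1=1 w_G3=1 w_R=1
row2: w_G1=87/31 w_G3=-1 w_R=0
total: w_G1=118/31 w_G3=0 w_R=1
asked value: 1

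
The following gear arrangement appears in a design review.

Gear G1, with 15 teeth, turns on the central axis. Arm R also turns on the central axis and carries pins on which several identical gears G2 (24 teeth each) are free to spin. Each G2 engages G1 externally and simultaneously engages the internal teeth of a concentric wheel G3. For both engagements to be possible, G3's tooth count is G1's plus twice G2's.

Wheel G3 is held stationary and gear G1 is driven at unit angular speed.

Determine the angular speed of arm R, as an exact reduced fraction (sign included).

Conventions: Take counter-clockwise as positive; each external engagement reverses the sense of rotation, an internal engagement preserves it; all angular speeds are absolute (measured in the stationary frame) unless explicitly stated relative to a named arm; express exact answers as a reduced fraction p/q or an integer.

topology: planetary set — G1 15T / G2 24T / G3 63T, arm = carrier (Willis)
ring teeth: 15 + 2·24 = 63
15(ω_sun−ω_arm) = −63(ω_ring−ω_arm),  ω_ring = 0, ω_sun = 1
15(1−ω_arm) = −63(0−ω_arm)  ⇒  78·ω_arm = 15  ⇒  ω_arm = 5/26
exact speed ratio = 5/26

5/26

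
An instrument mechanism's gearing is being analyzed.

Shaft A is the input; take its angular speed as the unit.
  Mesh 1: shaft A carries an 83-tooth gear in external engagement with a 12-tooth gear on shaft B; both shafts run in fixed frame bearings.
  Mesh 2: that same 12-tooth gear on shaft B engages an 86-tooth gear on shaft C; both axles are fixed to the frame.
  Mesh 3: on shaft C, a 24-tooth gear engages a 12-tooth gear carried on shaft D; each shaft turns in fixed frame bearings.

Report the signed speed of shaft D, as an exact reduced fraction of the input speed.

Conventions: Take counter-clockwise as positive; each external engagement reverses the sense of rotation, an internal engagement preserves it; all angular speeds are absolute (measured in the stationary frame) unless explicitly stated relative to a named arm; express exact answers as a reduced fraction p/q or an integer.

-83/43

3-mesh fixed-axis compound train (all bearings frame-fixed)
mesh 1 [83T→12T]: |ω|/ω_in = 1×83/12 = 83/12, sense flips to −
mesh 2 [12T→86T]: |ω|/ω_in = (83/12)×12/86 = 83/86, sense flips to +
mesh 3 [24T→12T]: |ω|/ω_in = (83/86)×24/12 = 83/43, sense flips to −
signed output speed (× input speed) = -83/43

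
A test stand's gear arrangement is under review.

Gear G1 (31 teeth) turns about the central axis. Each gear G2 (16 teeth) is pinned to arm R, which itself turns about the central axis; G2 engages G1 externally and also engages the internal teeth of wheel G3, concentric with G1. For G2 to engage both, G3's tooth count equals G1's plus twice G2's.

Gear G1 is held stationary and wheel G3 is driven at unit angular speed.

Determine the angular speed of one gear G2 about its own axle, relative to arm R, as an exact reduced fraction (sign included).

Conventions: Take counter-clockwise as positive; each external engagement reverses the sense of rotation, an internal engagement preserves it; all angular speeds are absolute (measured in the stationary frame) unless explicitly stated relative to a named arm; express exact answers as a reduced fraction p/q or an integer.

recognized (axles ride arm R): planetary set, 31/16/63 teeth
ring teeth: 31 + 2·16 = 63
31(ω_sun−ω_arm) = −63(ω_ring−ω_arm),  ω_sun = 0, ω_ring = 1
31(0−ω_arm) = −63(1−ω_arm)  ⇒  94·ω_arm = 63  ⇒  ω_arm = 63/94
sun–planet mesh: 31·(0−63/94) = −16·(ω_p−ω_arm)  ⇒  ω_p−ω_arm = 1953/1504
exact speed ratio = 1953/1504

1953/1504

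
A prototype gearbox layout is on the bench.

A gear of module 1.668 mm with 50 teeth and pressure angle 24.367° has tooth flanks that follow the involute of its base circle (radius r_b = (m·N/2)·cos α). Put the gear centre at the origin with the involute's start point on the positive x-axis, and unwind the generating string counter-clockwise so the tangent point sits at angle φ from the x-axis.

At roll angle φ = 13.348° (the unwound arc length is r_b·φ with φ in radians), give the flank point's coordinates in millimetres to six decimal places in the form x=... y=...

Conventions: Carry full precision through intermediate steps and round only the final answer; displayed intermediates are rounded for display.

x=39.002279 y=0.159227

topology: single-mesh involute geometry — m = 1.668, N = 50
pitch radius r_p = m·N/2 = 1.668·50/2 = 41.700000
base radius r_b = r_p·cos α = 41.700000·cos 24.367° = 37.985424
roll angle φ = 13.348° = 0.23296655 rad
x = r_b·(cos φ + φ·sin φ) = 39.002279
y = r_b·(sin φ − φ·cos φ) = 0.159227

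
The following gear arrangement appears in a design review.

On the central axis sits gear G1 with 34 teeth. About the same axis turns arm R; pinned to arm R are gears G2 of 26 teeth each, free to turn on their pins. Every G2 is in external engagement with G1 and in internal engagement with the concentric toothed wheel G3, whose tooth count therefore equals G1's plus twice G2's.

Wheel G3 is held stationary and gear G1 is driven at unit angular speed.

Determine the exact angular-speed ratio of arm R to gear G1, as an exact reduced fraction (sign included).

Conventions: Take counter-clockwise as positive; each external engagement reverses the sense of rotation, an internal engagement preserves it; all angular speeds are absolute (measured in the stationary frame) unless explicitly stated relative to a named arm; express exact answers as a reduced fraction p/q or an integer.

recognized (axles ride arm R): planetary set, 34/26/86 teeth
ring teeth: 34 + 2·26 = 86
34(ω_sun−ω_arm) = −86(ω_ring−ω_arm),  ω_ring = 0, ω_sun = 1
34(1−ω_arm) = −86(0−ω_arm)  ⇒  120·ω_arm = 34  ⇒  ω_arm = 17/60
ω_out/ω_in = 17/60

17/60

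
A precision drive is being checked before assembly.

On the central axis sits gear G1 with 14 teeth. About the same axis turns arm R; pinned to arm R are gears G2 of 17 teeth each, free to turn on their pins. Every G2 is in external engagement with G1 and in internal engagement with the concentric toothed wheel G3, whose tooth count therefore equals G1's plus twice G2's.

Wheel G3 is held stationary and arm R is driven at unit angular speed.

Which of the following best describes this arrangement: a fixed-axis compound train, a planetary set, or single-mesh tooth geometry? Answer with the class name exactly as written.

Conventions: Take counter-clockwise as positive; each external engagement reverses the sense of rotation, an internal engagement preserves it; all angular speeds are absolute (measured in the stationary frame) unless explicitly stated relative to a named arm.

recognized (axles ride arm R): planetary set, 14/17/48 teeth
classification: planetary set

planetary set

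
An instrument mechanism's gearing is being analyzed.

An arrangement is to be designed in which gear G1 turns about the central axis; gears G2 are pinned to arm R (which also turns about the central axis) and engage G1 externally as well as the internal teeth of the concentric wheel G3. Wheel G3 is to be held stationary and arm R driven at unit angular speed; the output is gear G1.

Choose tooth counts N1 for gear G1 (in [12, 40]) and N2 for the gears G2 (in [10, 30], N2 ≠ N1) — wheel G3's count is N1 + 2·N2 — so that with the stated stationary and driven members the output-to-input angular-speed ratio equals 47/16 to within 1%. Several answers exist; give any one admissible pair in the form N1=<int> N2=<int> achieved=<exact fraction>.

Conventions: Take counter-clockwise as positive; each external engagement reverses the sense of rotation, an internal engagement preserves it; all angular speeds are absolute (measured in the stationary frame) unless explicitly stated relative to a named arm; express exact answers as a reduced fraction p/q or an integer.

N1=32 N2=15 achieved=47/16

topology: planetary set — design target 47/16, arm = carrier (Willis)
Willis with ω_ring = 0: ω_sun/ω_arm = (N1+N3)/N1; set equal to 47/16  ⇒  N3/N1 = 47/16 − 1 = 31/16
N3 = N1 + 2·N2  ⇒  N2/N1 = (N3/N1 − 1)/2 = (31/16 − 1)/2 = 15/32
smallest multiple with N1 ≥ 12 and N2 ≥ 10: k = 1  ⇒  N1 = 1·32 = 32, N2 = 1·15 = 15 (N1 ≤ 40, N2 ≤ 30, N2 ≠ N1 ✓), N3 = 32 + 2·15 = 62
check: (N1+N3)/N1 with N1 = 32, N3 = 62 gives 47/16; |achieved − target| = 0 ≤ 47/1600 ✓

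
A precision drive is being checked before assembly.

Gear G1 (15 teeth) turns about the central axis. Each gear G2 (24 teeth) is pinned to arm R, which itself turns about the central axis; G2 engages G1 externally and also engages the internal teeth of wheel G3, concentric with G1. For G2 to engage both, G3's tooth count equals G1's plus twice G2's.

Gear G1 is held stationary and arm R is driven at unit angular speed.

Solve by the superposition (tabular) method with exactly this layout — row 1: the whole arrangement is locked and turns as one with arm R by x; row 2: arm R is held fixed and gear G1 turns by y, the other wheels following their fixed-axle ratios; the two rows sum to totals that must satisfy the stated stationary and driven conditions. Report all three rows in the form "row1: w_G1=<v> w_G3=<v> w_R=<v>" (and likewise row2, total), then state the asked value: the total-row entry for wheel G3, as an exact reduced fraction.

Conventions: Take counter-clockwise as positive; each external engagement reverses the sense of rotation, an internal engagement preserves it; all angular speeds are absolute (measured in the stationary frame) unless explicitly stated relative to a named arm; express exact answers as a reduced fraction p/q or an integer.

class = planetary set [G3 = 15+2·24 = 63; Willis about the carrier]
row 1 — lock + rotate with arm: ω_sun = ω_ring = ω_arm = x
row 2 (arm held, sun turns y): ω_ring = −(15/63)·y, ω_arm = 0
boundary: total ω_sun = x + y = 0 and total ω_arm = x = 1  ⇒  y = -1, x = 1
row 2 ring = −(15/63)·(-1) = 5/21
totals (row 1 + row 2): sun 1 + (-1) = 0, ring 1 + 5/21 = 26/21, arm 1 + 0 = 1
asked cell (total, ring) = 26/21

row1: w_G1=1 w_G3=1 w_R=1
row2: w_G1=-1 w_G3=5/21 w_R=0
total: w_G1=0 w_G3=26/21 w_R=1
asked value: 26/21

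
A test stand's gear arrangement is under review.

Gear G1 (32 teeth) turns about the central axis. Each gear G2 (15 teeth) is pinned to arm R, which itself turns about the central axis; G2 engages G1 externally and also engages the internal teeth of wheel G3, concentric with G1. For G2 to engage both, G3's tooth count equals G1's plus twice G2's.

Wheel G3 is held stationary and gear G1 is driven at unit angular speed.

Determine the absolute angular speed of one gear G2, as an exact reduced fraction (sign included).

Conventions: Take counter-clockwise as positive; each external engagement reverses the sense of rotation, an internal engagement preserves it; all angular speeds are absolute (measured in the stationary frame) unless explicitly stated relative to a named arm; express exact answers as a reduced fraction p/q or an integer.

planetary set (32T centre, 15T on arm, 62T internal) — Willis relation
ring teeth: 32 + 2·15 = 62
32(ω_sun−ω_arm) = −62(ω_ring−ω_arm),  ω_ring = 0, ω_sun = 1
32(1−ω_arm) = −62(0−ω_arm)  ⇒  94·ω_arm = 32  ⇒  ω_arm = 16/47
sun–planet mesh: 32·(1−16/47) = −15·(ω_p−ω_arm)  ⇒  ω_p−ω_arm = -992/705
ω_p = 16/47 − 992/705 = -16/15
exact speed ratio = -16/15

-16/15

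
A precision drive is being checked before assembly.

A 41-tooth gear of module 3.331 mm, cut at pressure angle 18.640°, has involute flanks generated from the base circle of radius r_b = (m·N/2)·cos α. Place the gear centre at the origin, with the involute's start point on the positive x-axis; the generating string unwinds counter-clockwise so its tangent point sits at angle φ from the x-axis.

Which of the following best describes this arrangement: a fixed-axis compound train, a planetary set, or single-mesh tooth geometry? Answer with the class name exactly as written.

single-mesh tooth geometry

single-mesh involute tooth geometry (41T wheel at module 3.331)
classification: single-mesh tooth geometry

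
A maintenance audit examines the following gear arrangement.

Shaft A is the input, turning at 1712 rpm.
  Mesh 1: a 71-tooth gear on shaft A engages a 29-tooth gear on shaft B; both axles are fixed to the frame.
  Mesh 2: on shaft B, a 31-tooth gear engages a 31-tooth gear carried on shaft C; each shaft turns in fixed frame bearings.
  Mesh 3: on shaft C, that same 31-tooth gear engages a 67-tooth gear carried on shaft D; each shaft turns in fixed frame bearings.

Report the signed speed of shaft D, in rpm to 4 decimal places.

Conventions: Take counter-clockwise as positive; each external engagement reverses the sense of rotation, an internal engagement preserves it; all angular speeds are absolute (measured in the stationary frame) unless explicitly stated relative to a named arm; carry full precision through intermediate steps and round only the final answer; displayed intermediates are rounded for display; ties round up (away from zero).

-1939.3268 rpm

recognized (4 fixed axles, 3 meshes): fixed-axis compound train
mesh 1 [71T→29T]: ω = 1712.0000×71/29 = 4191.4483 rpm, sense flips to −
mesh 2 [31T→31T]: ω = 4191.4483×31/31 = 4191.4483 rpm, sense flips to +
mesh 3 [31T→67T]: ω = 4191.4483×31/67 = 1939.3268 rpm, sense flips to −
signed output speed = -1939.3268 rpm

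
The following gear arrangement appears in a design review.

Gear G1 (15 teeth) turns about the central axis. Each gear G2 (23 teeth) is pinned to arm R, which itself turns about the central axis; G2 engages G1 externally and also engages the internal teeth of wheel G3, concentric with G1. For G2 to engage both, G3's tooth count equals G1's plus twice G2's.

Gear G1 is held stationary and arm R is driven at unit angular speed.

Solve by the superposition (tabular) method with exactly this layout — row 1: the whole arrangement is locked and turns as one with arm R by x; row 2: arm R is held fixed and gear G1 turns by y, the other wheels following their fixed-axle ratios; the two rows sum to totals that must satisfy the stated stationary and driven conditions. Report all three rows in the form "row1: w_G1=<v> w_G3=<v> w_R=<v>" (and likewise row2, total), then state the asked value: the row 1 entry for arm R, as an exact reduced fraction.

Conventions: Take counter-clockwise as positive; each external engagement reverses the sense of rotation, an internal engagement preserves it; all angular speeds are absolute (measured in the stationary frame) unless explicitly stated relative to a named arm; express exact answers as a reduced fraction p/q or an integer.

planetary set (15T centre, 23T on arm, 61T internal) — Willis relation
superposition row 1 [locked train]: every member turns x
row 2 — arm fixed, fixed-axis ratios: sun y, ring −(15/61)·y, arm 0
boundary: total ω_sun = x + y = 0 and total ω_arm = x = 1  ⇒  y = -1, x = 1
row 2 ring = −(15/61)·(-1) = 15/61
totals (row 1 + row 2): sun 1 + (-1) = 0, ring 1 + 15/61 = 76/61, arm 1 + 0 = 1
asked cell (row1, arm) = 1

row1: w_G1=1 w_G3=1 w_R=1
row2: w_G1=-1 w_G3=15/61 w_R=0
total: w_G1=0 w_G3=76/61 w_R=1
asked value: 1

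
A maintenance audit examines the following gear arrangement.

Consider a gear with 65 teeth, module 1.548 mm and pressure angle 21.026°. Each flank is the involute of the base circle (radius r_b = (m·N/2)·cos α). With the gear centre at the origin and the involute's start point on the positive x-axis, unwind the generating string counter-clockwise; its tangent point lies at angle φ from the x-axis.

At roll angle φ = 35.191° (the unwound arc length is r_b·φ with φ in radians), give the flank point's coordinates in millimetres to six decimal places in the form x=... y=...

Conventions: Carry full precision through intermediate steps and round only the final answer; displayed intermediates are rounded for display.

single-mesh involute tooth geometry (65T wheel at module 1.548)
pitch radius r_p = m·N/2 = 1.548·65/2 = 50.310000
base radius r_b = r_p·cos α = 50.310000·cos 21.026° = 46.960245
roll angle φ = 35.191° = 0.61419882 rad
x = r_b·(cos φ + φ·sin φ) = 54.999869
y = r_b·(sin φ − φ·cos φ) = 3.491913

x=54.999869 y=3.491913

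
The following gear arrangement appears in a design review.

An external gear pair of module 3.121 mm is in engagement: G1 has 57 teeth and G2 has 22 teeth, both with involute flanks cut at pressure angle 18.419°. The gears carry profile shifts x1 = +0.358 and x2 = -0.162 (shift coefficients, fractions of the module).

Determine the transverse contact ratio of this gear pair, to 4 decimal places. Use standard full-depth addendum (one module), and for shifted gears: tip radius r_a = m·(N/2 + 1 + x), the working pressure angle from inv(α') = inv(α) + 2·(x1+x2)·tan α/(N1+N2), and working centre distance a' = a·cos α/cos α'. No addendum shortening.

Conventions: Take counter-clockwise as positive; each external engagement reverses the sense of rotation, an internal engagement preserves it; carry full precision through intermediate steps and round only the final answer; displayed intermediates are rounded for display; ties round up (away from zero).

topology: single-mesh involute geometry — m = 3.121, 57T/22T pair
base radii: r_b1 = 84.391783, r_b2 = 32.572267
tip radii: r_a1 = 93.186818, r_a2 = 36.946398
inv(α') = inv(18.419°) + 2·(+0.358-0.162)·tan α/(57+22) = 0.01320435  ⇒  α' = 19.23335°
a' = a·cos α / cos α' = 123.2795·cos 18.419°/cos 19.23335° = 123.878348
action lengths: √(r_a1²−r_b1²) = 39.519743, √(r_a2²−r_b2²) = 17.437997
base pitch p_b = π·m·cos α = 9.302618
CR = (39.519743 + 17.437997 − 123.878348·sin 19.23335°)/9.302618 = 1.736091
contact ratio ≈ 1.7361

1.7361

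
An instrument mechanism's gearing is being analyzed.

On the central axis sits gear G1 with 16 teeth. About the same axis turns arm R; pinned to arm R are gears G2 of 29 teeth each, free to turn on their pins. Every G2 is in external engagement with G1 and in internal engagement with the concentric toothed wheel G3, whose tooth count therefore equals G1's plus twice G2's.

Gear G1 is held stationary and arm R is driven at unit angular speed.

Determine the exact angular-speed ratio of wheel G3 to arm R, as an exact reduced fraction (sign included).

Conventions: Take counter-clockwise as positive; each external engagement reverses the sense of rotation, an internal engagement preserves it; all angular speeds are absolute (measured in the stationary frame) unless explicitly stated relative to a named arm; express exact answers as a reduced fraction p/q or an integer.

planetary set (16T centre, 29T on arm, 74T internal) — Willis relation
ring teeth: 16 + 2·29 = 74
16(ω_sun−ω_arm) = −74(ω_ring−ω_arm),  ω_sun = 0, ω_arm = 1
ω_ring = 1 − (16/74)(0−1) = 45/37
ω_out/ω_in = 45/37

45/37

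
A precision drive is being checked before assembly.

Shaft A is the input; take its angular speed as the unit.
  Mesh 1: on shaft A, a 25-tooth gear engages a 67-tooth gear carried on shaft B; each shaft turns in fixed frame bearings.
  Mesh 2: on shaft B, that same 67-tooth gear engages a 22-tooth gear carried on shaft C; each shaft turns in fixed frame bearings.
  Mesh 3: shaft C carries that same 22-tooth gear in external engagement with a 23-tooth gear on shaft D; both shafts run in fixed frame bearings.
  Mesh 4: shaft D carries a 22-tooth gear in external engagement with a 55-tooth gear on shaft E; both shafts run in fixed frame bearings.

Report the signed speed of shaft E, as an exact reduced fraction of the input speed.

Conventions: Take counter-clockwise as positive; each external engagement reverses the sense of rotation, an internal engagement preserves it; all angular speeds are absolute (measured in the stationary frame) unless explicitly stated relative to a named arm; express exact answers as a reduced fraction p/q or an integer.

10/23

4-mesh fixed-axis compound train (all bearings frame-fixed)
mesh 1 [25T→67T]: |ω|/ω_in = 1×25/67 = 25/67, sense flips to −
mesh 2 [67T→22T]: |ω|/ω_in = (25/67)×67/22 = 25/22, sense flips to +
mesh 3 [22T→23T]: |ω|/ω_in = (25/22)×22/23 = 25/23, sense flips to −
mesh 4 [22T→55T]: |ω|/ω_in = (25/23)×22/55 = 10/23, sense flips to +
signed output speed (× input speed) = 10/23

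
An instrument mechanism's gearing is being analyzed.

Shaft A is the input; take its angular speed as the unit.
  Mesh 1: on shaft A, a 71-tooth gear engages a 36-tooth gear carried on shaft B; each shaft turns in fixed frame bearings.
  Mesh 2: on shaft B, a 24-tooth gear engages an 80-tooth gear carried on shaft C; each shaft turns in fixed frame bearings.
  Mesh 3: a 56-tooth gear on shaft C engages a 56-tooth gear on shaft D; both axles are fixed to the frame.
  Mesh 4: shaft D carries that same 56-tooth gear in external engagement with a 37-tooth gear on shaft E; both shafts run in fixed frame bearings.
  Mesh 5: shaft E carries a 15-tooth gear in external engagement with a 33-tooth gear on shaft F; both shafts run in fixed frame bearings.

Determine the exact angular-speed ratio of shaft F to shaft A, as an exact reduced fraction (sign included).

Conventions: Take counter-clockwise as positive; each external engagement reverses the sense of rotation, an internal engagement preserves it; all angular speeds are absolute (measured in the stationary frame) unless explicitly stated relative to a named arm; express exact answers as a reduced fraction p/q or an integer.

class = fixed-axis compound train [5 meshes; 5 ratios multiply, 5 sense flips]
mesh 1 [71T→36T]: running ratio 71/36, sense −
mesh 2 [24T→80T]: running ratio 71/120, sense +
mesh 3 [56T→56T]: running ratio 71/120, sense −
mesh 4 [56T→37T]: running ratio 497/555, sense +
mesh 5 [15T→33T]: running ratio 497/1221, sense −
ω_out/ω_in = -497/1221

-497/1221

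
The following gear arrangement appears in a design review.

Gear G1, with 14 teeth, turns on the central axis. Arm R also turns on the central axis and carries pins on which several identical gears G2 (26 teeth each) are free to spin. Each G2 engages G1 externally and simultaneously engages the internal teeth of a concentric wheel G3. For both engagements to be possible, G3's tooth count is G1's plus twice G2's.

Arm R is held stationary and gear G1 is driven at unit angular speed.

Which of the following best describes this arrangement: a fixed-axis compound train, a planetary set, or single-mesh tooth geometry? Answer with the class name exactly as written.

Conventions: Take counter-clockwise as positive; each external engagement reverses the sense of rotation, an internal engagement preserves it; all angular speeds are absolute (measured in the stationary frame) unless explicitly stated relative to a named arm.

planetary set

class = planetary set [G3 = 14+2·26 = 66; Willis about the carrier]
classification: planetary set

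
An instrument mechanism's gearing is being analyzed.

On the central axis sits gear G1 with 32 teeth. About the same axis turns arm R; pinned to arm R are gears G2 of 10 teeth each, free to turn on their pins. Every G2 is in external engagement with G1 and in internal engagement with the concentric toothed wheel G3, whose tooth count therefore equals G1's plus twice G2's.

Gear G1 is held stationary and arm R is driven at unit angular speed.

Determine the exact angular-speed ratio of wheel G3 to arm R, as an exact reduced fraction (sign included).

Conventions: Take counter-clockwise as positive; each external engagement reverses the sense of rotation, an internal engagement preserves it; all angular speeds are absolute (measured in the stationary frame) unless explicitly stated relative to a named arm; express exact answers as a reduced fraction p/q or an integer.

21/13

planetary set (32T centre, 10T on arm, 52T internal) — Willis relation
ring teeth: 32 + 2·10 = 52
32(ω_sun−ω_arm) = −52(ω_ring−ω_arm),  ω_sun = 0, ω_arm = 1
ω_ring = 1 − (32/52)(0−1) = 21/13
ω_out/ω_in = 21/13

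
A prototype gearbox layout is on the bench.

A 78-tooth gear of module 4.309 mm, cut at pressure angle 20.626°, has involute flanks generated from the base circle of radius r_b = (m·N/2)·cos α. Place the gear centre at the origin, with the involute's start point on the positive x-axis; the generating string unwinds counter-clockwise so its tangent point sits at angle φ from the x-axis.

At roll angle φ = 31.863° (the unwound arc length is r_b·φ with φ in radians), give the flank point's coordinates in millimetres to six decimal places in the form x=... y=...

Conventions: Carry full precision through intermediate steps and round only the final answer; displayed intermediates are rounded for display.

recognized (one wheel, involute flank): single-mesh tooth geometry, m = 4.309, N = 78
pitch radius r_p = m·N/2 = 4.309·78/2 = 168.051000
base radius r_b = r_p·cos α = 168.051000·cos 20.626° = 157.278894
roll angle φ = 31.863° = 0.55611426 rad
x = r_b·(cos φ + φ·sin φ) = 179.750888
y = r_b·(sin φ − φ·cos φ) = 8.740782

x=179.750888 y=8.740782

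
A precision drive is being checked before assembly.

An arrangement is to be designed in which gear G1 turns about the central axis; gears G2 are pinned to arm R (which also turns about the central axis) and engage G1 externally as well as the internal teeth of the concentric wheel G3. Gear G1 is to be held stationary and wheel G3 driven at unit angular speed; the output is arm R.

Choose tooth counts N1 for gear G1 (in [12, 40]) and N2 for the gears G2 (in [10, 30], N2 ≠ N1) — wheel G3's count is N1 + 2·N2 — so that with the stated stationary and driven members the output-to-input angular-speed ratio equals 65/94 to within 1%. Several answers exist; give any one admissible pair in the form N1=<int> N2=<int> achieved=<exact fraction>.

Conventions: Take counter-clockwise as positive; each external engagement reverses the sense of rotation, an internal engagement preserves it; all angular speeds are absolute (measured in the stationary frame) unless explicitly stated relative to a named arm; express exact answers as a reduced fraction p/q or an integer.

N1=29 N2=18 achieved=65/94

planetary set to be sized for 65/94 (Willis relation)
Willis with ω_sun = 0: ω_arm/ω_ring = N3/(N1+N3); set equal to 65/94  ⇒  N3/N1 = (65/94)/(1 − 65/94) = 65/29
N3 = N1 + 2·N2  ⇒  N2/N1 = (N3/N1 − 1)/2 = (65/29 − 1)/2 = 18/29
smallest multiple with N1 ≥ 12 and N2 ≥ 10: k = 1  ⇒  N1 = 1·29 = 29, N2 = 1·18 = 18 (N1 ≤ 40, N2 ≤ 30, N2 ≠ N1 ✓), N3 = 29 + 2·18 = 65
check: N3/(N1+N3) with N1 = 29, N3 = 65 gives 65/94; |achieved − target| = 0 ≤ 13/1880 ✓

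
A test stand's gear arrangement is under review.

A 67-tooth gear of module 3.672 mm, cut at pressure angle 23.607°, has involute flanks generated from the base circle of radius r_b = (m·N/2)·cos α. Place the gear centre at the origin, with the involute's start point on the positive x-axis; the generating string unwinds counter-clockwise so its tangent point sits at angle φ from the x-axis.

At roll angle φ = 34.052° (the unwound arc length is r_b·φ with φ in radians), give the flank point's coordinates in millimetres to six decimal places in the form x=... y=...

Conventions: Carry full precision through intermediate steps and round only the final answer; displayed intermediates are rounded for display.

recognized (one wheel, involute flank): single-mesh tooth geometry, m = 3.672, N = 67
pitch radius r_p = m·N/2 = 3.672·67/2 = 123.012000
base radius r_b = r_p·cos α = 123.012000·cos 23.607° = 112.717595
roll angle φ = 34.052° = 0.59431952 rad
x = r_b·(cos φ + φ·sin φ) = 130.900748
y = r_b·(sin φ − φ·cos φ) = 7.612236

x=130.900748 y=7.612236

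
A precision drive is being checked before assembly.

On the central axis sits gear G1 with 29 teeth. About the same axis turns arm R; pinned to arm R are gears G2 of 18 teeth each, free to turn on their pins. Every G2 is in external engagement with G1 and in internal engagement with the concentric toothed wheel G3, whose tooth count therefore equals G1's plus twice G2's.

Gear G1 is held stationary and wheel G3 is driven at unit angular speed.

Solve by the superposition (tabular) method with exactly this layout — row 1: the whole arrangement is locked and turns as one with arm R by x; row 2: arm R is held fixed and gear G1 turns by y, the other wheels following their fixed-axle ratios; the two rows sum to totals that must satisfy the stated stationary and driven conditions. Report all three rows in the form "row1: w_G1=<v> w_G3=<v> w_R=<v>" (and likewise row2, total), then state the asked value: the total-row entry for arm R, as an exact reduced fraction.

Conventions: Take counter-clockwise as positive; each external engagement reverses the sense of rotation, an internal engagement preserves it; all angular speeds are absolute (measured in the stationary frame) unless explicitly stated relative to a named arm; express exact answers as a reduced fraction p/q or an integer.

topology: planetary set — G1 29T / G2 18T / G3 65T, arm = carrier (Willis)
row 1 (train locked, turned with arm): all members turn x
row 2: sun turns y, ring = −(29/65)·y, arm 0
boundary: total ω_sun = x + y = 0 and total ω_ring = x − (29/65)·y = 1  ⇒  y = -65/94, x = 65/94
row 2 ring = −(29/65)·(-65/94) = 29/94
totals (row 1 + row 2): sun 65/94 + (-65/94) = 0, ring 65/94 + 29/94 = 1, arm 65/94 + 0 = 65/94
asked cell (total, arm) = 65/94

row1: w_G1=65/94 w_G3=65/94 w_R=65/94
row2: w_G1=-65/94 w_G3=29/94 w_R=0
total: w_G1=0 w_G3=1 w_R=65/94
asked value: 65/94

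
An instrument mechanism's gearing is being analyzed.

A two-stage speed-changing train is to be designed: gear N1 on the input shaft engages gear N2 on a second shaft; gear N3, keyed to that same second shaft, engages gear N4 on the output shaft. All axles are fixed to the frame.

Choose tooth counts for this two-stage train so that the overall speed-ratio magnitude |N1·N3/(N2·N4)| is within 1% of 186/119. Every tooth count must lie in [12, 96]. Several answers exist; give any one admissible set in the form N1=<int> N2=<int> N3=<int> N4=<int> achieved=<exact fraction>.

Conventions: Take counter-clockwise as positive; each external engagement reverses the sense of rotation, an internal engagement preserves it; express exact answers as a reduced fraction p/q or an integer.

N1=12 N2=14 N3=31 N4=17 achieved=186/119

2-stage fixed-axis compound train for ratio 186/119
target = 186/119 in lowest terms: an exact hit needs N1·N3 = k·186 and N2·N4 = k·119 for one integer k, every count in [12, 96]; additionally prefer no 1:1 stage (N1 ≠ N2, N3 ≠ N4)
k = 1: no 1:1-free in-range split of k·186 and k·119 into factor pairs; take k = 2
k = 2: N1·N3 = 372 = 12·31, N2·N4 = 238 = 14·17
achieved = 12·31/(14·17) = 186/119; |achieved − target| = 0 ≤ 93/5950 ✓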